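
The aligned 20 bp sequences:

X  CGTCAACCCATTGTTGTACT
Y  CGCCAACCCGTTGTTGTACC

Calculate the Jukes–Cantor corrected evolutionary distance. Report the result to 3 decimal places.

The sequences differ at 3 of 20 sites (3, 10, 20), so p = 3/20 = 0.15.
d = −(3/4) ln(1 − 4p/3) = −0.75 ln(1 − 0.2) = −0.75 ln(0.8)
  = −0.75 × (-0.223144) = 0.167358 substitutions/site.

0.167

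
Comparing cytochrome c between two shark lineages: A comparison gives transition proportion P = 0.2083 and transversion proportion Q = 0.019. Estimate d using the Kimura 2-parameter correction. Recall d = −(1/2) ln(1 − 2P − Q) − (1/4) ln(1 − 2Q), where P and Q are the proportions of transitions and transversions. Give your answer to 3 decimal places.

0.296

Under the Kimura two-parameter model, d = −½ ln(1 − 2P − Q) − ¼ ln(1 − 2Q).
1 − 2P − Q = 0.5644, giving −½ ln(0.5644) = 0.285996.
1 − 2Q = 0.962, giving −¼ ln(0.962) = 0.009685.
d = 0.285996 + 0.009685 = 0.295681.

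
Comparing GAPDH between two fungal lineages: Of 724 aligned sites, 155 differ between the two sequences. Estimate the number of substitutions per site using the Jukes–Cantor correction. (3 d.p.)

p = 155/724 ≈ 0.214088.
d = −(3/4) ln(1 − 4p/3) = −0.75 ln(1 − 0.285451) = −0.75 ln(0.714549)
  = −0.75 × (-0.336104) = 0.252078 substitutions/site.

0.252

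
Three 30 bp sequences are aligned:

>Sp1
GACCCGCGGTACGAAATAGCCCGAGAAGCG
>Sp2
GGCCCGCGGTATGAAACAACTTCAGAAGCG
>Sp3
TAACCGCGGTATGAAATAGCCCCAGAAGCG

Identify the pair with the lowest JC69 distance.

Sp1–Sp2: 7/30 differ, p = 0.233, d = 0.280.
Sp1–Sp3: 4/30 differ, p = 0.133, d = 0.147.
Sp2–Sp3: 7/30 differ, p = 0.233, d = 0.280.
The smallest distance is between Sp1 and Sp3.

Sp1 and Sp3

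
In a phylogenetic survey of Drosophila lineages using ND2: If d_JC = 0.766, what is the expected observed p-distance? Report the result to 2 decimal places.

p = (3/4)(1 − e^(−4d/3)) = 0.75 × (1 − e^(-1.021333)) = 0.75 × (1 − 0.360115) = 0.479914.

0.48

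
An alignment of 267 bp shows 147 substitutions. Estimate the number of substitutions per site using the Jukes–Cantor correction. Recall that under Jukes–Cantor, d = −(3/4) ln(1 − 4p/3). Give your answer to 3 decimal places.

0.993

p = 147/267 ≈ 0.550562.
d = −(3/4) ln(1 − 4p/3) = −0.75 ln(1 − 0.734083) = −0.75 ln(0.265917)
  = −0.75 × (-1.324571) = 0.993428 substitutions/site.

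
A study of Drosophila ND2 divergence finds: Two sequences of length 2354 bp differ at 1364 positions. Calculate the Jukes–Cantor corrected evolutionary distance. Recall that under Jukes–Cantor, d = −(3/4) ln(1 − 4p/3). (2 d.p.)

1.11

p = 1364/2354 ≈ 0.579439.
d = −(3/4) ln(1 − 4p/3) = −0.75 ln(1 − 0.772585) = −0.75 ln(0.227415)
  = −0.75 × (-1.480979) = 1.110734 substitutions/site.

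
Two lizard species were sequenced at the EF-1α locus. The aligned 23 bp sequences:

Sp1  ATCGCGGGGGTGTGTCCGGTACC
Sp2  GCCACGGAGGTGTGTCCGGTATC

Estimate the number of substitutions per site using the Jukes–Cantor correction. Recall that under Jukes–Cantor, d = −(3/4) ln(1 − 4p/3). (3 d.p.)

The sequences differ at 5 of 23 sites (1, 2, 4, 8, 22), so p = 5/23 ≈ 0.217391.
d = −(3/4) ln(1 − 4p/3) = −0.75 ln(1 − 0.289855) = −0.75 ln(0.710145)
  = −0.75 × (-0.342286) = 0.256715 substitutions/site.

0.257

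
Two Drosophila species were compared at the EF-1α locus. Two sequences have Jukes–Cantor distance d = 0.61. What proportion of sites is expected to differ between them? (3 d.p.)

0.417

p = (3/4)(1 − e^(−4d/3)) = 0.75 × (1 − e^(-0.813333)) = 0.75 × (1 − 0.443378) = 0.417467.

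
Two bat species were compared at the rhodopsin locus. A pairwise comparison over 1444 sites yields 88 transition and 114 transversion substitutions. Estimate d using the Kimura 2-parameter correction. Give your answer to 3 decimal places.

0.155

P = 88/1444 ≈ 0.060942 and Q = 114/1444 ≈ 0.078947.
Under the Kimura two-parameter model, d = −½ ln(1 − 2P − Q) − ¼ ln(1 − 2Q).
1 − 2P − Q = 0.799169, giving −½ ln(0.799169) = 0.112091.
1 − 2Q = 0.842106, giving −¼ ln(0.842106) = 0.042962.
d = 0.112091 + 0.042962 = 0.155053.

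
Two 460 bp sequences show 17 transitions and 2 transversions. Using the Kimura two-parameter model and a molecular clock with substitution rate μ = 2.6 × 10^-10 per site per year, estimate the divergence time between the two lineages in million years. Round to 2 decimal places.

82.56

P = 17/460 ≈ 0.036957 and Q = 2/460 ≈ 0.004348.
Under the Kimura two-parameter model, d = −½ ln(1 − 2P − Q) − ¼ ln(1 − 2Q).
1 − 2P − Q = 0.921738, giving −½ ln(0.921738) = 0.040747.
1 − 2Q = 0.991304, giving −¼ ln(0.991304) = 0.002184.
d = 0.040747 + 0.002184 = 0.042931.
Under a molecular clock d = 2μt, so t = d/(2μ) = 0.042931 / (2 × 2.6 × 10^-10) = 82.56 million years.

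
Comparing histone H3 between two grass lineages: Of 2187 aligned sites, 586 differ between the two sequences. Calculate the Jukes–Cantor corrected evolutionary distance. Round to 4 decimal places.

0.3315

p = 586/2187 ≈ 0.267947.
d = −(3/4) ln(1 − 4p/3) = −0.75 ln(1 − 0.357263) = −0.75 ln(0.642737)
  = −0.75 × (-0.442020) = 0.331515 substitutions/site.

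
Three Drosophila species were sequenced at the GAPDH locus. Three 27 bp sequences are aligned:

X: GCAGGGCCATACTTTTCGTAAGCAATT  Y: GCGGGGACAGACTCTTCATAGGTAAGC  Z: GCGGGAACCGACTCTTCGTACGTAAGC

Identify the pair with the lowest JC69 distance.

X–Y: 9/27 differ, p = 0.333, d = 0.441.
X–Z: 10/27 differ, p = 0.370, d = 0.511.
Y–Z: 4/27 differ, p = 0.148, d = 0.165.
The smallest distance is between Y and Z.

Y and Z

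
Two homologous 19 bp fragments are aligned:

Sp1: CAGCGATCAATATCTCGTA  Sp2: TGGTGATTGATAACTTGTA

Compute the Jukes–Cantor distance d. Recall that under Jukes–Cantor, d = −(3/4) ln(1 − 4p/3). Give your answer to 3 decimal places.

The sequences differ at 7 of 19 sites (1, 2, 4, 8, 9, 13, 16), so p = 7/19 ≈ 0.368421.
d = −(3/4) ln(1 − 4p/3) = −0.75 ln(1 − 0.491228) = −0.75 ln(0.508772)
  = −0.75 × (-0.675755) = 0.506816 substitutions/site.

0.507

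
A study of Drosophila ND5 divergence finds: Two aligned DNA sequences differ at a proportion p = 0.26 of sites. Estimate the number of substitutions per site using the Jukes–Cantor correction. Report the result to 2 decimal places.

d = −(3/4) ln(1 − 4p/3) = −0.75 ln(1 − 0.346667) = −0.75 ln(0.653333)
  = −0.75 × (-0.425668) = 0.319251 substitutions/site.

0.32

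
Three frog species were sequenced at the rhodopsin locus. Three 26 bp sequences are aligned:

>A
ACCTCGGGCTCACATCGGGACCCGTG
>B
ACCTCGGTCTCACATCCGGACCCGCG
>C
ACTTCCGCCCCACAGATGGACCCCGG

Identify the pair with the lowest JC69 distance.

A–B: 3/26 differ, p = 0.115, d = 0.125.
A–C: 9/26 differ, p = 0.346, d = 0.464.
B–C: 9/26 differ, p = 0.346, d = 0.464.
The smallest distance is between A and B.

A and B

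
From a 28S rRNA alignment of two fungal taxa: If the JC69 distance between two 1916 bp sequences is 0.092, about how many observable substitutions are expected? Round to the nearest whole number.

166

Invert JC69: p = (3/4)(1 − e^(−4d/3)) = 0.75 × (1 − e^(-0.122667)) = 0.75 × (1 − 0.884558) = 0.086582.
Expected differing sites = pL ≈ 0.086582 × 1916 = 165.891112 ≈ 166.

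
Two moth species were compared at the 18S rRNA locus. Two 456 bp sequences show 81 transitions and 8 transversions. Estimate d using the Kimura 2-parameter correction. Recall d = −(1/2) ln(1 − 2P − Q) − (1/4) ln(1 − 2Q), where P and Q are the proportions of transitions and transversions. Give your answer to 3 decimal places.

P = 81/456 ≈ 0.177632 and Q = 8/456 ≈ 0.017544.
Under the Kimura two-parameter model, d = −½ ln(1 − 2P − Q) − ¼ ln(1 − 2Q).
1 − 2P − Q = 0.627192, giving −½ ln(0.627192) = 0.233251.
1 − 2Q = 0.964912, giving −¼ ln(0.964912) = 0.008930.
d = 0.233251 + 0.008930 = 0.242181.

0.242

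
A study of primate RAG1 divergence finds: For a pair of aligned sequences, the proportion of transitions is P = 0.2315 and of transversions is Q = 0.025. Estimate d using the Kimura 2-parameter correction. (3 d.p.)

Under the Kimura two-parameter model, d = −½ ln(1 − 2P − Q) − ¼ ln(1 − 2Q).
1 − 2P − Q = 0.512, giving −½ ln(0.512) = 0.334715.
1 − 2Q = 0.95, giving −¼ ln(0.95) = 0.012823.
d = 0.334715 + 0.012823 = 0.347538.

0.348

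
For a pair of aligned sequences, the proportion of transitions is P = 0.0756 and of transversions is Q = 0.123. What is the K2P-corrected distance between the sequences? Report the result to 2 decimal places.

Under the Kimura two-parameter model, d = −½ ln(1 − 2P − Q) − ¼ ln(1 − 2Q).
1 − 2P − Q = 0.7258, giving −½ ln(0.7258) = 0.160240.
1 − 2Q = 0.754, giving −¼ ln(0.754) = 0.070591.
d = 0.160240 + 0.070591 = 0.230831.

0.23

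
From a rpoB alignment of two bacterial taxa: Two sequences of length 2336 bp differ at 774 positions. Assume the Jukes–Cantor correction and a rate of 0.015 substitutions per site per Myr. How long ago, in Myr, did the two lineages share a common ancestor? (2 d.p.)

14.58

p = 774/2336 ≈ 0.331336.
d = −(3/4) ln(1 − 4p/3) = −0.75 ln(1 − 0.441781) = −0.75 ln(0.558219)
  = −0.75 × (-0.583004) = 0.437253 substitutions/site.
Under a molecular clock d = 2μt, so t = d/(2μ) = 0.437253 / (2 × 0.015) = 14.58 Myr.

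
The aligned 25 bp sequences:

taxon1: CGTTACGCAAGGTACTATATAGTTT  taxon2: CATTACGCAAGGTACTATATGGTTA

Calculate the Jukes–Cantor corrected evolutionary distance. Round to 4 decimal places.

The sequences differ at 3 of 25 sites (2, 21, 25), so p = 3/25 = 0.12.
d = −(3/4) ln(1 − 4p/3) = −0.75 ln(1 − 0.16) = −0.75 ln(0.84)
  = −0.75 × (-0.174353) = 0.130765 substitutions/site.

0.1308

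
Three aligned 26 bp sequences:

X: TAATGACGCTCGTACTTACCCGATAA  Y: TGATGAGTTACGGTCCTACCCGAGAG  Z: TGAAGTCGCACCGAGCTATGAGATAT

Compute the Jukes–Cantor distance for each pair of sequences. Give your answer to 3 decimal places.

X–Y: 10/26 sites differ → p ≈ 0.384615, d = −0.75 ln(1 − 0.51282) = 0.539341 ≈ 0.539.
X–Z: 12/26 sites differ → p ≈ 0.461538, d = −0.75 ln(1 − 0.615384) = 0.716632 ≈ 0.717.
Y–Z: 13/26 sites differ → p = 0.5, d = −0.75 ln(1 − 0.666667) = 0.823960 ≈ 0.824.

d(X,Y) = 0.539, d(X,Z) = 0.717, d(Y,Z) = 0.824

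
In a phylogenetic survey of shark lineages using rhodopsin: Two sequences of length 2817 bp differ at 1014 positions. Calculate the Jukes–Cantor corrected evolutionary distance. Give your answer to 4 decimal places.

p = 1014/2817 ≈ 0.359957.
d = −(3/4) ln(1 − 4p/3) = −0.75 ln(1 − 0.479943) = −0.75 ln(0.520057)
  = −0.75 × (-0.653817) = 0.490363 substitutions/site.

0.4904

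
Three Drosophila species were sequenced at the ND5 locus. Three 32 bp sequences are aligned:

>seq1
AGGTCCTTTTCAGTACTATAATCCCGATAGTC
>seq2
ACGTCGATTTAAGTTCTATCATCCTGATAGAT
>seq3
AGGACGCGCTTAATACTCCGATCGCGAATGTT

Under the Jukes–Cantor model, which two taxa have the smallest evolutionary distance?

seq1 and seq2

seq1–seq2: 9/32 differ, p = 0.281, d = 0.353.
seq1–seq3: 14/32 differ, p = 0.438, d = 0.657.
seq2–seq3: 16/32 differ, p = 0.500, d = 0.824.
The smallest distance is between seq1 and seq2.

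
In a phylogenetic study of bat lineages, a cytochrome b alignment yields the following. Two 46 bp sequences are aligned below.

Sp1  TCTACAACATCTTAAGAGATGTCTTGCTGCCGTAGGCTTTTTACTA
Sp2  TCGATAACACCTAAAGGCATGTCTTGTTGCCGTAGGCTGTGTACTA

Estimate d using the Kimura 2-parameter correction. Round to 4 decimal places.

0.2273

Of 46 sites, 4 differences are transitions and 5 are transversions, so P = 4/46 ≈ 0.086957 and Q = 5/46 ≈ 0.108696.
Under the Kimura two-parameter model, d = −½ ln(1 − 2P − Q) − ¼ ln(1 − 2Q).
1 − 2P − Q = 0.71739, giving −½ ln(0.71739) = 0.166068.
1 − 2Q = 0.782608, giving −¼ ln(0.782608) = 0.061281.
d = 0.166068 + 0.061281 = 0.227349.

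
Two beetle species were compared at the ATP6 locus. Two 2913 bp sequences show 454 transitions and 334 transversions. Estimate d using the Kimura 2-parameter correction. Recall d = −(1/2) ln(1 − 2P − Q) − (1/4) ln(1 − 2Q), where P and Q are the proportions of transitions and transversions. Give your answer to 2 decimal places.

P = 454/2913 ≈ 0.155853 and Q = 334/2913 ≈ 0.114658.
Under the Kimura two-parameter model, d = −½ ln(1 − 2P − Q) − ¼ ln(1 − 2Q).
1 − 2P − Q = 0.573636, giving −½ ln(0.573636) = 0.277880.
1 − 2Q = 0.770684, giving −¼ ln(0.770684) = 0.065119.
d = 0.277880 + 0.065119 = 0.342999.

0.34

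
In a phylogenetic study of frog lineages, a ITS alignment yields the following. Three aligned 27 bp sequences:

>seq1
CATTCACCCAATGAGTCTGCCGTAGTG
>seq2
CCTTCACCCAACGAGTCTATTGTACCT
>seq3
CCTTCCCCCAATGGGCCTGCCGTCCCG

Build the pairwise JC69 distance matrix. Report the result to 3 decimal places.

d(seq1,seq2) = 0.377, d(seq1,seq3) = 0.318, d(seq2,seq3) = 0.441

seq1–seq2: 8/27 sites differ → p ≈ 0.296296, d = −0.75 ln(1 − 0.395061) = 0.376971 ≈ 0.377.
seq1–seq3: 7/27 sites differ → p ≈ 0.259259, d = −0.75 ln(1 − 0.345679) = 0.318118 ≈ 0.318.
seq2–seq3: 9/27 sites differ → p ≈ 0.333333, d = −0.75 ln(1 − 0.444444) = 0.440839 ≈ 0.441.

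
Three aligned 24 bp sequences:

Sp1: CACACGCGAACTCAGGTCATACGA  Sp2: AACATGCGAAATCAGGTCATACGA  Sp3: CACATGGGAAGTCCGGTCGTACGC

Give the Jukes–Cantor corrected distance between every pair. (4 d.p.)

d(Sp1,Sp2) = 0.1367, d(Sp1,Sp3) = 0.3041, d(Sp2,Sp3) = 0.3041

Sp1–Sp2: 3/24 sites differ → p = 0.125, d = −0.75 ln(1 − 0.166667) = 0.136741 ≈ 0.1367.
Sp1–Sp3: 6/24 sites differ → p = 0.25, d = −0.75 ln(1 − 0.333333) = 0.304098 ≈ 0.3041.
Sp2–Sp3: 6/24 sites differ → p = 0.25, d = −0.75 ln(1 − 0.333333) = 0.304098 ≈ 0.3041.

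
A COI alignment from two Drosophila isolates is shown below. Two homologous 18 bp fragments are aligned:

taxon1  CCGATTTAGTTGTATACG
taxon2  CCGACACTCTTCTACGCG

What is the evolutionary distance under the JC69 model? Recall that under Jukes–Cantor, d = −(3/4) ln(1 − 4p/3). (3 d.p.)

The sequences differ at 8 of 18 sites (5, 6, 7, 8, 9, 12, 15, 16), so p = 8/18 ≈ 0.444444.
d = −(3/4) ln(1 − 4p/3) = −0.75 ln(1 − 0.592592) = −0.75 ln(0.407408)
  = −0.75 × (-0.897940) = 0.673455 substitutions/site.

0.673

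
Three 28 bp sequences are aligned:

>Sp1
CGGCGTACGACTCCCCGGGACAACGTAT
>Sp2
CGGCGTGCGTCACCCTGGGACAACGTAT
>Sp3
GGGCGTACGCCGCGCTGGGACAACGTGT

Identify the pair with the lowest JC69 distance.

Sp1 and Sp2

Sp1–Sp2: 4/28 differ, p = 0.143, d = 0.158.
Sp1–Sp3: 6/28 differ, p = 0.214, d = 0.252.
Sp2–Sp3: 6/28 differ, p = 0.214, d = 0.252.
The smallest distance is between Sp1 and Sp2.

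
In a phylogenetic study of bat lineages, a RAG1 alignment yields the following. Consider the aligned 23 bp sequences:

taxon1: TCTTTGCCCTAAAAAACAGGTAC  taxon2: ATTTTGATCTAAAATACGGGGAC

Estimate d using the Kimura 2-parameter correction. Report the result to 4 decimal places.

Of 23 sites, 3 differences are transitions and 4 are transversions, so P = 3/23 ≈ 0.130435 and Q = 4/23 ≈ 0.173913.
Under the Kimura two-parameter model, d = −½ ln(1 − 2P − Q) − ¼ ln(1 − 2Q).
1 − 2P − Q = 0.565217, giving −½ ln(0.565217) = 0.285273.
1 − 2Q = 0.652174, giving −¼ ln(0.652174) = 0.106861.
d = 0.285273 + 0.106861 = 0.392134.

0.3921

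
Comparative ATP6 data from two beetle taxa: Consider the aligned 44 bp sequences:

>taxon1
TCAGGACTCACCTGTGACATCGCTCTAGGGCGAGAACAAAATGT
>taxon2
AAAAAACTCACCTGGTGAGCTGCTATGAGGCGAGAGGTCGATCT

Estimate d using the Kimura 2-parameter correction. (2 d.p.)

Of 44 sites, 10 differences are transitions and 10 are transversions, so P = 10/44 ≈ 0.227273 and Q = 10/44 ≈ 0.227273.
Under the Kimura two-parameter model, d = −½ ln(1 − 2P − Q) − ¼ ln(1 − 2Q).
1 − 2P − Q = 0.318181, giving −½ ln(0.318181) = 0.572567.
1 − 2Q = 0.545454, giving −¼ ln(0.545454) = 0.151534.
d = 0.572567 + 0.151534 = 0.724101.

0.72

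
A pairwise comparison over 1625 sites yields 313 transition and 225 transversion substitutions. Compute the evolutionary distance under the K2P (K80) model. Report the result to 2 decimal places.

P = 313/1625 ≈ 0.192615 and Q = 225/1625 ≈ 0.138462.
Under the Kimura two-parameter model, d = −½ ln(1 − 2P − Q) − ¼ ln(1 − 2Q).
1 − 2P − Q = 0.476308, giving −½ ln(0.476308) = 0.370845.
1 − 2Q = 0.723076, giving −¼ ln(0.723076) = 0.081060.
d = 0.370845 + 0.081060 = 0.451905.

0.45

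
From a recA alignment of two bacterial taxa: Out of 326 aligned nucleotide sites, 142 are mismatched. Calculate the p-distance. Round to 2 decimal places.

0.44

p = 142/326 = 0.435582… ≈ 0.44 (to 2 d.p.).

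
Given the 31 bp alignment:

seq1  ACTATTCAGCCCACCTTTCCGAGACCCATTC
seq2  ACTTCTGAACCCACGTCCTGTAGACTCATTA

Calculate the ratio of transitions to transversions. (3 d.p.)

1.000

Transitions are A↔G and C↔T; transversions are all other mismatches.
Transitions: 6. Transversions: 6.
R = 6/6 = 1.000.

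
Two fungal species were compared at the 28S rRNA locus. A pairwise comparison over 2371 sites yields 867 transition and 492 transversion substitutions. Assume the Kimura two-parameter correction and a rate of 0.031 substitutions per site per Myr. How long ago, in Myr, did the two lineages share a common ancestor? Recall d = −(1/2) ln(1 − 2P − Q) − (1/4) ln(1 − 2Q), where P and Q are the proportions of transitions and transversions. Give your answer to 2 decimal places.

P = 867/2371 ≈ 0.365668 and Q = 492/2371 ≈ 0.207507.
Under the Kimura two-parameter model, d = −½ ln(1 − 2P − Q) − ¼ ln(1 − 2Q).
1 − 2P − Q = 0.061157, giving −½ ln(0.061157) = 1.397155.
1 − 2Q = 0.584986, giving −¼ ln(0.584986) = 0.134042.
d = 1.397155 + 0.134042 = 1.531197.
Under a molecular clock d = 2μt, so t = d/(2μ) = 1.531197 / (2 × 0.031) = 24.70 Myr.

24.70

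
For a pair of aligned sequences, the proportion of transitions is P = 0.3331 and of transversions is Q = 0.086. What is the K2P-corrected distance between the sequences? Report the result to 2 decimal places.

Under the Kimura two-parameter model, d = −½ ln(1 − 2P − Q) − ¼ ln(1 − 2Q).
1 − 2P − Q = 0.2478, giving −½ ln(0.2478) = 0.697567.
1 − 2Q = 0.828, giving −¼ ln(0.828) = 0.047186.
d = 0.697567 + 0.047186 = 0.744753.

0.74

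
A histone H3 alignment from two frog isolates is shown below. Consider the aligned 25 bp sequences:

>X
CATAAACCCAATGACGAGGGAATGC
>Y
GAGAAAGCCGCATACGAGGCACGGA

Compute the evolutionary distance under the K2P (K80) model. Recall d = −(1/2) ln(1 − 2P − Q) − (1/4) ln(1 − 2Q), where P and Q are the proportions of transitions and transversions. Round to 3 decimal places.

Of 25 sites, 1 differences are transitions and 10 are transversions, so P = 1/25 = 0.04 and Q = 10/25 = 0.4.
Under the Kimura two-parameter model, d = −½ ln(1 − 2P − Q) − ¼ ln(1 − 2Q).
1 − 2P − Q = 0.52, giving −½ ln(0.52) = 0.326963.
1 − 2Q = 0.2, giving −¼ ln(0.2) = 0.402359.
d = 0.326963 + 0.402359 = 0.729322.

0.729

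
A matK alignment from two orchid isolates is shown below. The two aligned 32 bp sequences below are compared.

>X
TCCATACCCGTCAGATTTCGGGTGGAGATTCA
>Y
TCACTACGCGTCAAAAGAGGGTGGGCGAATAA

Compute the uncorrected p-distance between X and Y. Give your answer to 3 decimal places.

The sequences differ at 13 of 32 positions.
p = 13/32 = 0.40625 ≈ 0.406 (to 3 d.p.).

0.406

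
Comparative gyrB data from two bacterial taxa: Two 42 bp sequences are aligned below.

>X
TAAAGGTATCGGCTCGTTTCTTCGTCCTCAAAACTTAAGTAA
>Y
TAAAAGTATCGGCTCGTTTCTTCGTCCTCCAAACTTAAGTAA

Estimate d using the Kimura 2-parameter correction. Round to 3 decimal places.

Of 42 sites, 1 differences are transitions and 1 are transversions, so P = 1/42 ≈ 0.02381 and Q = 1/42 ≈ 0.02381.
Under the Kimura two-parameter model, d = −½ ln(1 − 2P − Q) − ¼ ln(1 − 2Q).
1 − 2P − Q = 0.92857, giving −½ ln(0.92857) = 0.037055.
1 − 2Q = 0.95238, giving −¼ ln(0.95238) = 0.012198.
d = 0.037055 + 0.012198 = 0.049253.

0.049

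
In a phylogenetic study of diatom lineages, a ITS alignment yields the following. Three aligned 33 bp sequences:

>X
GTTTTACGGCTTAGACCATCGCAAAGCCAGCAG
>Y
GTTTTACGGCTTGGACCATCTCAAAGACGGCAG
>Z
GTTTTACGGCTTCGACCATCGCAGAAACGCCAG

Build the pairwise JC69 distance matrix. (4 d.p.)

X–Y: 4/33 sites differ → p ≈ 0.121212, d = −0.75 ln(1 − 0.161616) = 0.132209 ≈ 0.1322.
X–Z: 6/33 sites differ → p ≈ 0.181818, d = −0.75 ln(1 − 0.242424) = 0.208224 ≈ 0.2082.
Y–Z: 5/33 sites differ → p ≈ 0.151515, d = −0.75 ln(1 − 0.20202) = 0.169254 ≈ 0.1693.

d(X,Y) = 0.1322, d(X,Z) = 0.2082, d(Y,Z) = 0.1693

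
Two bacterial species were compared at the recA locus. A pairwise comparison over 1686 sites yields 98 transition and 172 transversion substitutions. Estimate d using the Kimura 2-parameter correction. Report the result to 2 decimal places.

P = 98/1686 ≈ 0.058126 and Q = 172/1686 ≈ 0.102017.
Under the Kimura two-parameter model, d = −½ ln(1 − 2P − Q) − ¼ ln(1 − 2Q).
1 − 2P − Q = 0.781731, giving −½ ln(0.781731) = 0.123122.
1 − 2Q = 0.795966, giving −¼ ln(0.795966) = 0.057050.
d = 0.123122 + 0.057050 = 0.180172.

0.18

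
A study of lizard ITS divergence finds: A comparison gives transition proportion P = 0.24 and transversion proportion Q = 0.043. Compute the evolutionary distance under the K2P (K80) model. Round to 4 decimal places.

0.3926

Under the Kimura two-parameter model, d = −½ ln(1 − 2P − Q) − ¼ ln(1 − 2Q).
1 − 2P − Q = 0.477, giving −½ ln(0.477) = 0.370119.
1 − 2Q = 0.914, giving −¼ ln(0.914) = 0.022481.
d = 0.370119 + 0.022481 = 0.392600.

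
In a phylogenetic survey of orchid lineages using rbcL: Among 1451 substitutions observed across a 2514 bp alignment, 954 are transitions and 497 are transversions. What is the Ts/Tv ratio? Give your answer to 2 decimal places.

1.92

R = 954/497 = 1.919517… ≈ 1.92 (to 2 d.p.).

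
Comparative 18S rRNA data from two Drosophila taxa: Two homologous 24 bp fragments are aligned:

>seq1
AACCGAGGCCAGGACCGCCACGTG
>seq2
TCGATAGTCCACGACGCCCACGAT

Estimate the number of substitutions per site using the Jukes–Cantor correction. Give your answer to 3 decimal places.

The sequences differ at 11 of 24 sites, so p = 11/24 ≈ 0.458333.
d = −(3/4) ln(1 − 4p/3) = −0.75 ln(1 − 0.611111) = −0.75 ln(0.388889)
  = −0.75 × (-0.944461) = 0.708346 substitutions/site.

0.708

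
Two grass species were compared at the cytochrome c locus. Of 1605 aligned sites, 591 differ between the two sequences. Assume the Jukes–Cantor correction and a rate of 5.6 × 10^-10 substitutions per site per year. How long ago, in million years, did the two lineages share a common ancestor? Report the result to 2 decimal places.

p = 591/1605 ≈ 0.368224.
d = −(3/4) ln(1 − 4p/3) = −0.75 ln(1 − 0.490965) = −0.75 ln(0.509035)
  = −0.75 × (-0.675239) = 0.506429 substitutions/site.
Under a molecular clock d = 2μt, so t = d/(2μ) = 0.506429 / (2 × 5.6 × 10^-10) = 452.17 million years.

452.17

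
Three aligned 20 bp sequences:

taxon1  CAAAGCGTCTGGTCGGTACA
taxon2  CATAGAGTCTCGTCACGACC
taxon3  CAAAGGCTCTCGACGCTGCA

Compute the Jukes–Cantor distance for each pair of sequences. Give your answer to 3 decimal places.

taxon1–taxon2: 7/20 sites differ → p = 0.35, d = −0.75 ln(1 − 0.466667) = 0.471457 ≈ 0.471.
taxon1–taxon3: 6/20 sites differ → p = 0.3, d = −0.75 ln(1 − 0.4) = 0.383119 ≈ 0.383.
taxon2–taxon3: 8/20 sites differ → p = 0.4, d = −0.75 ln(1 − 0.533333) = 0.571605 ≈ 0.572.

d(taxon1,taxon2) = 0.471, d(taxon1,taxon3) = 0.383, d(taxon2,taxon3) = 0.572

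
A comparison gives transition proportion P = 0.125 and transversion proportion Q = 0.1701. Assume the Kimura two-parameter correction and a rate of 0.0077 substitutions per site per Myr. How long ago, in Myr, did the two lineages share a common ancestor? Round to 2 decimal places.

24.44

Under the Kimura two-parameter model, d = −½ ln(1 − 2P − Q) − ¼ ln(1 − 2Q).
1 − 2P − Q = 0.5799, giving −½ ln(0.5799) = 0.272450.
1 − 2Q = 0.6598, giving −¼ ln(0.6598) = 0.103955.
d = 0.272450 + 0.103955 = 0.376405.
Under a molecular clock d = 2μt, so t = d/(2μ) = 0.376405 / (2 × 0.0077) = 24.44 Myr.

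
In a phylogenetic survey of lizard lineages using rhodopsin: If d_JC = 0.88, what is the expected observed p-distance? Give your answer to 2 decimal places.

0.52

p = (3/4)(1 − e^(−4d/3)) = 0.75 × (1 − e^(-1.173333)) = 0.75 × (1 − 0.309334) = 0.518000.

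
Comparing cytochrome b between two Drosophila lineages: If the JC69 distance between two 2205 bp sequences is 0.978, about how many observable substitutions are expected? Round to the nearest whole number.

Invert JC69: p = (3/4)(1 − e^(−4d/3)) = 0.75 × (1 − e^(-1.304)) = 0.75 × (1 − 0.271444) = 0.546417.
Expected differing sites = pL ≈ 0.546417 × 2205 = 1204.849485 ≈ 1205.

1205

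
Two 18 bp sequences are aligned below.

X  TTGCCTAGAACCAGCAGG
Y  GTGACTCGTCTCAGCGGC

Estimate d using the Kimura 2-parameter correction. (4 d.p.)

0.6801

Of 18 sites, 2 differences are transitions and 6 are transversions, so P = 2/18 ≈ 0.111111 and Q = 6/18 ≈ 0.333333.
Under the Kimura two-parameter model, d = −½ ln(1 − 2P − Q) − ¼ ln(1 − 2Q).
1 − 2P − Q = 0.444445, giving −½ ln(0.444445) = 0.405464.
1 − 2Q = 0.333334, giving −¼ ln(0.333334) = 0.274653.
d = 0.405464 + 0.274653 = 0.680117.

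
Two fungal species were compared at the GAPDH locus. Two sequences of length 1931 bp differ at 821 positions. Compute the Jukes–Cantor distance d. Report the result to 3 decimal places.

p = 821/1931 ≈ 0.425168.
d = −(3/4) ln(1 − 4p/3) = −0.75 ln(1 − 0.566891) = −0.75 ln(0.433109)
  = −0.75 × (-0.836766) = 0.627575 substitutions/site.

0.628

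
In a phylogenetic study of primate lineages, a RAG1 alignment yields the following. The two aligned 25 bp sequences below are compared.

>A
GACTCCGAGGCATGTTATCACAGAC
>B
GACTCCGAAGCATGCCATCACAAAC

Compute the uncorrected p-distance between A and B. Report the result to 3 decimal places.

The sequences differ at 4 of 25 positions (sites 9, 15, 16, 23).
p = 4/25 = 0.160.

0.160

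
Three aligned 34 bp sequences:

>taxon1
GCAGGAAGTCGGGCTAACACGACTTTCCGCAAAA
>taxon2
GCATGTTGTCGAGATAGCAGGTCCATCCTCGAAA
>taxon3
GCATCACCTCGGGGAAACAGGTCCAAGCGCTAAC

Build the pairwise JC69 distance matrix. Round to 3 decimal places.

taxon1–taxon2: 12/34 sites differ → p ≈ 0.352941, d = −0.75 ln(1 − 0.470588) = 0.476991 ≈ 0.477.
taxon1–taxon3: 14/34 sites differ → p ≈ 0.411765, d = −0.75 ln(1 − 0.54902) = 0.597249 ≈ 0.597.
taxon2–taxon3: 13/34 sites differ → p ≈ 0.382353, d = −0.75 ln(1 − 0.509804) = 0.534712 ≈ 0.535.

d(taxon1,taxon2) = 0.477, d(taxon1,taxon3) = 0.597, d(taxon2,taxon3) = 0.535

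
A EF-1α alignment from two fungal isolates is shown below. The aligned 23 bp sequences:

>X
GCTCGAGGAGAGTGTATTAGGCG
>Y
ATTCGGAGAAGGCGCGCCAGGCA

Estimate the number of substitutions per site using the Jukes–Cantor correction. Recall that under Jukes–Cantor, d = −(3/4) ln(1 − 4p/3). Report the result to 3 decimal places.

The sequences differ at 12 of 23 sites, so p = 12/23 ≈ 0.521739.
d = −(3/4) ln(1 − 4p/3) = −0.75 ln(1 − 0.695652) = −0.75 ln(0.304348)
  = −0.75 × (-1.189583) = 0.892187 substitutions/site.

0.892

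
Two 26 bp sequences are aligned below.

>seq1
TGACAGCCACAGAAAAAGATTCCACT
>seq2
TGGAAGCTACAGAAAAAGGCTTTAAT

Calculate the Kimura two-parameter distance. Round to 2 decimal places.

Of 26 sites, 6 differences are transitions and 2 are transversions, so P = 6/26 ≈ 0.230769 and Q = 2/26 ≈ 0.076923.
Under the Kimura two-parameter model, d = −½ ln(1 − 2P − Q) − ¼ ln(1 − 2Q).
1 − 2P − Q = 0.461539, giving −½ ln(0.461539) = 0.386594.
1 − 2Q = 0.846154, giving −¼ ln(0.846154) = 0.041763.
d = 0.386594 + 0.041763 = 0.428357.

0.43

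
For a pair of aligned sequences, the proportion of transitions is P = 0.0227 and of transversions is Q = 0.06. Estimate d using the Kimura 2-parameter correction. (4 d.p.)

Under the Kimura two-parameter model, d = −½ ln(1 − 2P − Q) − ¼ ln(1 − 2Q).
1 − 2P − Q = 0.8946, giving −½ ln(0.8946) = 0.055689.
1 − 2Q = 0.88, giving −¼ ln(0.88) = 0.031958.
d = 0.055689 + 0.031958 = 0.087647.

0.0876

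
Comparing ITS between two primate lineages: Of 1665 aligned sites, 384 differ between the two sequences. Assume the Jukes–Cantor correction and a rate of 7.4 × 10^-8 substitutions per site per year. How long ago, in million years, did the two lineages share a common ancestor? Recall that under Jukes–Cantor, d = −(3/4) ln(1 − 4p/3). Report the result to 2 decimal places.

p = 384/1665 ≈ 0.230631.
d = −(3/4) ln(1 − 4p/3) = −0.75 ln(1 − 0.307508) = −0.75 ln(0.692492)
  = −0.75 × (-0.367459) = 0.275594 substitutions/site.
Under a molecular clock d = 2μt, so t = d/(2μ) = 0.275594 / (2 × 7.4 × 10^-8) = 1.86 million years.

1.86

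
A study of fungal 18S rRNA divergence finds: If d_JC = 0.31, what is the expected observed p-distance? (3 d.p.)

0.254

p = (3/4)(1 − e^(−4d/3)) = 0.75 × (1 − e^(-0.413333)) = 0.75 × (1 − 0.661442) = 0.253919.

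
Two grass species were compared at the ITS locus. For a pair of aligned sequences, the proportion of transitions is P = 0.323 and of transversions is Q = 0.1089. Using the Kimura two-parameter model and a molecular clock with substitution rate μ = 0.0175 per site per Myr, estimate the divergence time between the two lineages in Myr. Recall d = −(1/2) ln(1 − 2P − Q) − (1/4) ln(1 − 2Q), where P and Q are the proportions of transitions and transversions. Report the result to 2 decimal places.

21.84

Under the Kimura two-parameter model, d = −½ ln(1 − 2P − Q) − ¼ ln(1 − 2Q).
1 − 2P − Q = 0.2451, giving −½ ln(0.2451) = 0.703044.
1 − 2Q = 0.7822, giving −¼ ln(0.7822) = 0.061411.
d = 0.703044 + 0.061411 = 0.764455.
Under a molecular clock d = 2μt, so t = d/(2μ) = 0.764455 / (2 × 0.0175) = 21.84 Myr.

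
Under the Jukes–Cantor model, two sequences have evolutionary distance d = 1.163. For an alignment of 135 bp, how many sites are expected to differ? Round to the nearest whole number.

80

Invert JC69: p = (3/4)(1 − e^(−4d/3)) = 0.75 × (1 − e^(-1.550667)) = 0.75 × (1 − 0.212106) = 0.590921.
Expected differing sites = pL ≈ 0.590921 × 135 = 79.774335 ≈ 80.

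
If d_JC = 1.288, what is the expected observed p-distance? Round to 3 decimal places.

0.615

p = (3/4)(1 − e^(−4d/3)) = 0.75 × (1 − e^(-1.717333)) = 0.75 × (1 − 0.179544) = 0.615342.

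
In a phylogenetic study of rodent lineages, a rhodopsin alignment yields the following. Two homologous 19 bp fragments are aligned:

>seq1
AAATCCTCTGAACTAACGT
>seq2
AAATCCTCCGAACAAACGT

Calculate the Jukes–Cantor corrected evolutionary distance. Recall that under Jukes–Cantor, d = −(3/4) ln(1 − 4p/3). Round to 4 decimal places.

The sequences differ at 2 of 19 sites (9, 14), so p = 2/19 ≈ 0.105263.
d = −(3/4) ln(1 − 4p/3) = −0.75 ln(1 − 0.140351) = −0.75 ln(0.859649)
  = −0.75 × (-0.151231) = 0.113423 substitutions/site.

0.1134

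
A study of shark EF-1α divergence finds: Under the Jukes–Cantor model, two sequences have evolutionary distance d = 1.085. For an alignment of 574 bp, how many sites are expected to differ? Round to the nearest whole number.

Invert JC69: p = (3/4)(1 − e^(−4d/3)) = 0.75 × (1 − e^(-1.446667)) = 0.75 × (1 − 0.235353) = 0.573485.
Expected differing sites = pL ≈ 0.573485 × 574 = 329.18039 ≈ 329.

329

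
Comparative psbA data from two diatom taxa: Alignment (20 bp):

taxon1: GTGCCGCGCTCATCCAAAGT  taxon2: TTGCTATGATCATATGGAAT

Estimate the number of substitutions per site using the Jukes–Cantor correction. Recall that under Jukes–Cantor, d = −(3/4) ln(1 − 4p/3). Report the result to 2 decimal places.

0.82

The sequences differ at 10 of 20 sites (1, 5, 6, 7, 9, 14, 15, 16, 17, 19), so p = 10/20 = 0.5.
d = −(3/4) ln(1 − 4p/3) = −0.75 ln(1 − 0.666667) = −0.75 ln(0.333333)
  = −0.75 × (-1.098613) = 0.823960 substitutions/site.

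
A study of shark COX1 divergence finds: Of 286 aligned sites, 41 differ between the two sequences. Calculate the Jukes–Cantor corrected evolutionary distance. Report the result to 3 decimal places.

p = 41/286 ≈ 0.143357.
d = −(3/4) ln(1 − 4p/3) = −0.75 ln(1 − 0.191143) = −0.75 ln(0.808857)
  = −0.75 × (-0.212133) = 0.159100 substitutions/site.

0.159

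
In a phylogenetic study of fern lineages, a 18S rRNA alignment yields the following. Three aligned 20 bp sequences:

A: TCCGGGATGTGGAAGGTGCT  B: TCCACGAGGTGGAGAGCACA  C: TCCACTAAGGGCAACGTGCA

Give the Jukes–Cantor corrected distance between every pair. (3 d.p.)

d(A,B) = 0.572, d(A,C) = 0.572, d(B,C) = 0.572

A–B: 8/20 sites differ → p = 0.4, d = −0.75 ln(1 − 0.533333) = 0.571605 ≈ 0.572.
A–C: 8/20 sites differ → p = 0.4, d = −0.75 ln(1 − 0.533333) = 0.571605 ≈ 0.572.
B–C: 8/20 sites differ → p = 0.4, d = −0.75 ln(1 − 0.533333) = 0.571605 ≈ 0.572.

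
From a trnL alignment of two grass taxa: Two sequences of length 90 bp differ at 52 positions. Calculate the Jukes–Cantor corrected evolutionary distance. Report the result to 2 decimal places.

1.10

p = 52/90 ≈ 0.577778.
d = −(3/4) ln(1 − 4p/3) = −0.75 ln(1 − 0.770371) = −0.75 ln(0.229629)
  = −0.75 × (-1.471290) = 1.103468 substitutions/site.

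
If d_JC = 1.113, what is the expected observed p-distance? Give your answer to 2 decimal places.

0.58

p = (3/4)(1 − e^(−4d/3)) = 0.75 × (1 − e^(-1.484)) = 0.75 × (1 − 0.226729) = 0.579953.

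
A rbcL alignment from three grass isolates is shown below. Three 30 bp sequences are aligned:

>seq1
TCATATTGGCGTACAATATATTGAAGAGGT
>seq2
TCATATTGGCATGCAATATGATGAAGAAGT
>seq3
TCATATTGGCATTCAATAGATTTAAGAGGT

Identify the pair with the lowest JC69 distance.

seq1–seq2: 5/30 differ, p = 0.167, d = 0.188.
seq1–seq3: 4/30 differ, p = 0.133, d = 0.147.
seq2–seq3: 6/30 differ, p = 0.200, d = 0.233.
The smallest distance is between seq1 and seq3.

seq1 and seq3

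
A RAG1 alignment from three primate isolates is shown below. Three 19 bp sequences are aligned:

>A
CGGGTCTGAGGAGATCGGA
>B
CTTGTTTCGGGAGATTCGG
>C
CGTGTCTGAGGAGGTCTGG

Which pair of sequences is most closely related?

A and C

A–B: 8/19 differ, p = 0.421, d = 0.618.
A–C: 4/19 differ, p = 0.211, d = 0.247.
B–C: 7/19 differ, p = 0.368, d = 0.507.
The smallest distance is between A and C.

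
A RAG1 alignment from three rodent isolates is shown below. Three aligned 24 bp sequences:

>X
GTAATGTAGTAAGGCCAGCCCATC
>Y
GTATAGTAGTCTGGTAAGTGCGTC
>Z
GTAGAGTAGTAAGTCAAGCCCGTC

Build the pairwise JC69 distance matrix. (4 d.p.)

d(X,Y) = 0.5199, d(X,Z) = 0.2441, d(Y,Z) = 0.3694

X–Y: 9/24 sites differ → p = 0.375, d = −0.75 ln(1 − 0.5) = 0.519860 ≈ 0.5199.
X–Z: 5/24 sites differ → p ≈ 0.208333, d = −0.75 ln(1 − 0.277777) = 0.244066 ≈ 0.2441.
Y–Z: 7/24 sites differ → p ≈ 0.291667, d = −0.75 ln(1 − 0.388889) = 0.369358 ≈ 0.3694.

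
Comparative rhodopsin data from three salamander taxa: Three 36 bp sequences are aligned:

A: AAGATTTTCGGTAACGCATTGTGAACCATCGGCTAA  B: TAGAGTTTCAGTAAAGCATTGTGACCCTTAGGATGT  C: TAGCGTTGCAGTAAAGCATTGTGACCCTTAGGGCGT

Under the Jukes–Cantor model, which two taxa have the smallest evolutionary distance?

A–B: 10/36 differ, p = 0.278, d = 0.347.
A–C: 13/36 differ, p = 0.361, d = 0.493.
B–C: 4/36 differ, p = 0.111, d = 0.120.
The smallest distance is between B and C.

B and C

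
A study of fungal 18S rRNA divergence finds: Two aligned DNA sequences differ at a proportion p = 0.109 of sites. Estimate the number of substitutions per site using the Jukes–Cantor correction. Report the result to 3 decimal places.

d = −(3/4) ln(1 − 4p/3) = −0.75 ln(1 − 0.145333) = −0.75 ln(0.854667)
  = −0.75 × (-0.157043) = 0.117782 substitutions/site.

0.118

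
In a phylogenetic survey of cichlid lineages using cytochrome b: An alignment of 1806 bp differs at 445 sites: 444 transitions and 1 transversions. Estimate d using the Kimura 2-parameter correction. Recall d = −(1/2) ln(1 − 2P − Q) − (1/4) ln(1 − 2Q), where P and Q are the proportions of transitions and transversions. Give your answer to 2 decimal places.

P = 444/1806 ≈ 0.245847 and Q = 1/1806 ≈ 0.000554.
Under the Kimura two-parameter model, d = −½ ln(1 − 2P − Q) − ¼ ln(1 − 2Q).
1 − 2P − Q = 0.507752, giving −½ ln(0.507752) = 0.338881.
1 − 2Q = 0.998892, giving −¼ ln(0.998892) = 0.000277.
d = 0.338881 + 0.000277 = 0.339158.

0.34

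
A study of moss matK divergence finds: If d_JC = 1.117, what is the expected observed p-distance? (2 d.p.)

p = (3/4)(1 − e^(−4d/3)) = 0.75 × (1 − e^(-1.489333)) = 0.75 × (1 − 0.225523) = 0.580858.

0.58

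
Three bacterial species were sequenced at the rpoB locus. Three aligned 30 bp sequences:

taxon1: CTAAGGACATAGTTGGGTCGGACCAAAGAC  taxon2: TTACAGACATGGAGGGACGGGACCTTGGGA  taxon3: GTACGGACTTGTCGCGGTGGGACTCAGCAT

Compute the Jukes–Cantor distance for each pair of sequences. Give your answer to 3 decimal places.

taxon1–taxon2: 14/30 sites differ → p ≈ 0.466667, d = −0.75 ln(1 − 0.622223) = 0.730088 ≈ 0.730.
taxon1–taxon3: 14/30 sites differ → p ≈ 0.466667, d = −0.75 ln(1 − 0.622223) = 0.730088 ≈ 0.730.
taxon2–taxon3: 14/30 sites differ → p ≈ 0.466667, d = −0.75 ln(1 − 0.622223) = 0.730088 ≈ 0.730.

d(taxon1,taxon2) = 0.730, d(taxon1,taxon3) = 0.730, d(taxon2,taxon3) = 0.730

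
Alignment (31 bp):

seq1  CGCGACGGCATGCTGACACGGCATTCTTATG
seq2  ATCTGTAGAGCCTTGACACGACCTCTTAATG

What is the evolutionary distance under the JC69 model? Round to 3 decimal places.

The sequences differ at 16 of 31 sites, so p = 16/31 ≈ 0.516129.
d = −(3/4) ln(1 − 4p/3) = −0.75 ln(1 − 0.688172) = −0.75 ln(0.311828)
  = −0.75 × (-1.165304) = 0.873978 substitutions/site.

0.874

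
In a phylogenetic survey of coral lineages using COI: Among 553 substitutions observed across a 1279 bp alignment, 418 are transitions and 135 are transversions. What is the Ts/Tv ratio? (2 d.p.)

R = 418/135 = 3.096296… ≈ 3.10 (to 2 d.p.).

3.10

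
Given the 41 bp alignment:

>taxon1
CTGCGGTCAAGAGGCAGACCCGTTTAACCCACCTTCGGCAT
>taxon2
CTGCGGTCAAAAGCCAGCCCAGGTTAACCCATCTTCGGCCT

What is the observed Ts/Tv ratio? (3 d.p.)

Transitions are A↔G and C↔T; transversions are all other mismatches.
Transitions: 2. Transversions: 5.
R = 2/5 = 0.400.

0.400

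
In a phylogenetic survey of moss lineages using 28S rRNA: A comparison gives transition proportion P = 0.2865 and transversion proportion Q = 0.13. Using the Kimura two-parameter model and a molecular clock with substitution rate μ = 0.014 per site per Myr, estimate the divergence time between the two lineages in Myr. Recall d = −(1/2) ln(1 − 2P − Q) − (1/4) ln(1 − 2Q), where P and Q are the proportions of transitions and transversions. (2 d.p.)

Under the Kimura two-parameter model, d = −½ ln(1 − 2P − Q) − ¼ ln(1 − 2Q).
1 − 2P − Q = 0.297, giving −½ ln(0.297) = 0.607012.
1 − 2Q = 0.74, giving −¼ ln(0.74) = 0.075276.
d = 0.607012 + 0.075276 = 0.682288.
Under a molecular clock d = 2μt, so t = d/(2μ) = 0.682288 / (2 × 0.014) = 24.37 Myr.

24.37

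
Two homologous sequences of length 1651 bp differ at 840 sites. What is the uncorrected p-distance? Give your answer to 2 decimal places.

0.51

p = 840/1651 = 0.508782… ≈ 0.51 (to 2 d.p.).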